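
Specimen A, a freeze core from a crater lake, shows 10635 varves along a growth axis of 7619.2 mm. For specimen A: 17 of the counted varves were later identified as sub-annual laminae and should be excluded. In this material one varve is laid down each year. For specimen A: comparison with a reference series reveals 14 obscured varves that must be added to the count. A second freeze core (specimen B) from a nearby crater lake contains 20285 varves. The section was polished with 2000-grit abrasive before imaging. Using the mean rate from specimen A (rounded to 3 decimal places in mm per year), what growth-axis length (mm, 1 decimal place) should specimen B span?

14544.3 mm

Specimen A: adjusted count: 10635 − 17 + 14 = 10632 varves.
A: Mean rate = 7619.2 mm / 10632 years ≈ 0.717 mm/yr.
Length of B = 0.717 × 20285 = 14544.3 mm.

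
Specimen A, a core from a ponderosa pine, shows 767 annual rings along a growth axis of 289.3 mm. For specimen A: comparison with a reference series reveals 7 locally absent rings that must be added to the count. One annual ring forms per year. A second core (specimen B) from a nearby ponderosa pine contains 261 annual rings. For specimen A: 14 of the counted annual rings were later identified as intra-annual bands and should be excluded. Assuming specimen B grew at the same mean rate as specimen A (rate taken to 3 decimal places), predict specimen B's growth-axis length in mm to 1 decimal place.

Specimen A: true annual ring count = 767 − 14 + 7 = 760.
A: Extension rate ≈ 289.3 / 760 = 0.381 mm/yr.
B's length ≈ 0.381 × 261 = 99.4 mm.

99.4 mm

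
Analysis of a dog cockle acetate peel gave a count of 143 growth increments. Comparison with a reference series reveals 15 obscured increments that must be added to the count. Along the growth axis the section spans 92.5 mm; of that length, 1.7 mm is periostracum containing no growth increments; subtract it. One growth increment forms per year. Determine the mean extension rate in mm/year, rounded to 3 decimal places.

After corrections the count is 143 + 15 = 158 growth increments.
Removing the 1.7 mm offcut leaves 92.5 − 1.7 = 90.8 mm.
Mean rate = 90.8 mm / 158 years ≈ 0.575 mm/year.

0.575 mm/year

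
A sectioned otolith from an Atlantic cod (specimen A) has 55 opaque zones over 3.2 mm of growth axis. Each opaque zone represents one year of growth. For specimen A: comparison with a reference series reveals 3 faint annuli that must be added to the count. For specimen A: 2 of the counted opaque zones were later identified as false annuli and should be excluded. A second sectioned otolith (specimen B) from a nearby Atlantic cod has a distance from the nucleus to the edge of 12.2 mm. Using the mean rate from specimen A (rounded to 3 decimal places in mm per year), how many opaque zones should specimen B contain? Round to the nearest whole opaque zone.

214 opaque zones

Specimen A: true opaque zone count = 55 − 2 + 3 = 56.
A: Extension rate ≈ 3.2 / 56 = 0.057 mm/yr.
Specimen B: 12.2 mm / 0.057 mm per year = 214.04 years ≈ 214 opaque zones.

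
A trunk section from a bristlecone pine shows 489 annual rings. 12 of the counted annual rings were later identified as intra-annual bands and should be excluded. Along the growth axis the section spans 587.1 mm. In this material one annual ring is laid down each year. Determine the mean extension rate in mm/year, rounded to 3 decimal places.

1.231 mm/year

Adjusted count: 489 − 12 = 477 annual rings.
Mean rate = 587.1 mm / 477 years ≈ 1.231 mm/year.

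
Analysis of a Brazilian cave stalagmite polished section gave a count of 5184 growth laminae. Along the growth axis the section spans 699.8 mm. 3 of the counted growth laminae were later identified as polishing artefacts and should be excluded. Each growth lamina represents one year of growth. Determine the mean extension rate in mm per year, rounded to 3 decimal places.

Correcting the raw count gives 5184 − 3 = 5181 true growth laminae.
699.8 mm over 5181 years gives 699.8 / 5181 ≈ 0.135 mm per year.

0.135 mm per year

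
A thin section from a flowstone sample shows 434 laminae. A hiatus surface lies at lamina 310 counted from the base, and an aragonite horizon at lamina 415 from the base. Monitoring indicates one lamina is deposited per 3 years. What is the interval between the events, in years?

315 years

Separation: 415 − 310 = 105 laminae.
At 3 years per lamina, 105 × 3 = 315 years.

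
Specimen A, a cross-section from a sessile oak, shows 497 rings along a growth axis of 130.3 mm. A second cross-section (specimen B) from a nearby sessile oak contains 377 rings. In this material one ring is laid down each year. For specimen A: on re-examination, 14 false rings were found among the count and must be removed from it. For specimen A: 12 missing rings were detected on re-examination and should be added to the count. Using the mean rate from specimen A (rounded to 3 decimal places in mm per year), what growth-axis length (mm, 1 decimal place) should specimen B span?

99.2 mm

Specimen A: after corrections the count is 497 − 14 + 12 = 495 rings.
A: Extension rate ≈ 130.3 / 495 = 0.263 mm/yr.
B's length ≈ 0.263 × 377 = 99.2 mm.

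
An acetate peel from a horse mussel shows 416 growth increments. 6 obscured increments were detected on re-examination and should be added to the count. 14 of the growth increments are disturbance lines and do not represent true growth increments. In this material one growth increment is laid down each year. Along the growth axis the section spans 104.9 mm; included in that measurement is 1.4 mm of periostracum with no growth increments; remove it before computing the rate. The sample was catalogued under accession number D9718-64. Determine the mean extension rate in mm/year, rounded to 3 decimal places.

Correcting the raw count gives 416 − 14 + 6 = 408 true growth increments.
Net length = 104.9 − 1.4 = 103.5 mm.
Extension rate ≈ 103.5 / 408 = 0.254 mm/year.

0.254 mm/year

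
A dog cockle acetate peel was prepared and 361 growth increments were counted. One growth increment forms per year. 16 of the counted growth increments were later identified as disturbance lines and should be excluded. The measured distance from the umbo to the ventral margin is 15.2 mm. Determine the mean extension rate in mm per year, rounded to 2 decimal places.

0.04 mm per year

True growth increment count = 361 − 16 = 345.
Mean rate = 15.2 mm / 345 years ≈ 0.04 mm per year.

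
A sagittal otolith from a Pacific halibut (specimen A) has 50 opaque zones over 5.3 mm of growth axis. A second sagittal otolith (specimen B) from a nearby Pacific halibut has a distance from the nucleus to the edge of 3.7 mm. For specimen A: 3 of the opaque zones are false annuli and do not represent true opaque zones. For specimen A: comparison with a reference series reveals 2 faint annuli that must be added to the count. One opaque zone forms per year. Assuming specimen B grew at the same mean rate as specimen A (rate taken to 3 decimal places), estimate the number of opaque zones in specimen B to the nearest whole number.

Specimen A: adjusted count: 50 − 3 + 2 = 49 opaque zones.
A: Extension rate ≈ 5.3 / 49 = 0.108 mm per year.
For B, 3.7 / 0.108 = 34.26 years ≈ 34 opaque zones.

34 opaque zones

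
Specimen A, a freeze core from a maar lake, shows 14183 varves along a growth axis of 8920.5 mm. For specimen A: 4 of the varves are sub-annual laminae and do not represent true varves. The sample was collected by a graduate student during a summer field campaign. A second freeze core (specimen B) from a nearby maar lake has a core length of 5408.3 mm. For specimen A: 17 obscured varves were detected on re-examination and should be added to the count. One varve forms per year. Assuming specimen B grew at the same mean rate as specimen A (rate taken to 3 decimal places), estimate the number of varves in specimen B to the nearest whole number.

Specimen A: after corrections the count is 14183 − 4 + 17 = 14196 varves.
A: Mean rate = 8920.5 mm / 14196 years ≈ 0.628 mm/yr.
For B, 5408.3 / 0.628 = 8611.94 years ≈ 8612 varves.

8612 varves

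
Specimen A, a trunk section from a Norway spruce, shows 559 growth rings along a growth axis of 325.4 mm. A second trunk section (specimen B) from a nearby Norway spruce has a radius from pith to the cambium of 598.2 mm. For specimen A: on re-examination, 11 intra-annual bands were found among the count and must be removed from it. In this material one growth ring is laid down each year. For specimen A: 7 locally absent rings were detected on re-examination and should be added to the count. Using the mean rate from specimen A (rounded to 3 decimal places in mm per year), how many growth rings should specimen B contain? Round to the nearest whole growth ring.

1021 growth rings

Specimen A: correcting the raw count gives 559 − 11 + 7 = 555 true growth rings.
A: Mean rate = 325.4 mm / 555 years ≈ 0.586 mm per year.
For B, 598.2 / 0.586 = 1020.82 years ≈ 1021 growth rings.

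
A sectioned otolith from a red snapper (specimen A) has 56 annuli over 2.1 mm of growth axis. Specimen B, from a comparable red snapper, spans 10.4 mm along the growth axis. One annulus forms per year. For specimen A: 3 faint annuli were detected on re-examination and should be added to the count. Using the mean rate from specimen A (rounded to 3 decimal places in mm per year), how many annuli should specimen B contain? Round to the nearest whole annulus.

Specimen A: adjusted count: 56 + 3 = 59 annuli.
A: Extension rate ≈ 2.1 / 59 = 0.036 mm per year.
Specimen B: 10.4 mm / 0.036 mm per year = 288.89 years ≈ 289 annuli.

289 annuli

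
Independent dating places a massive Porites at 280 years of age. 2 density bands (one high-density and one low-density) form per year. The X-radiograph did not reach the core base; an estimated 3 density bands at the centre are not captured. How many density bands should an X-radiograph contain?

With 2 density bands per year, 280 years would produce 280 × 2 = 560 density bands.
Subtracting the 3 density bands not captured gives 560 − 3 = 557 density bands in the record.

557 density bands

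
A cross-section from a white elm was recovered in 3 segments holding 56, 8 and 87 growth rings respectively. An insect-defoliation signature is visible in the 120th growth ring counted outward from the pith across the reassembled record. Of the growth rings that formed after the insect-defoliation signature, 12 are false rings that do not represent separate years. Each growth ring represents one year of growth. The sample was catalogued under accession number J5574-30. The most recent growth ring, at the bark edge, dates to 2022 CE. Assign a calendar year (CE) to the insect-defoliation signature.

2003 CE

Total growth rings = 56 + 8 + 87 = 151.
Between growth ring 120 and the bark edge there are 151 − 120 = 31 growth rings.
Excluding 12 false growth rings: 31 − 12 = 19.
2022 − 19 = 2003 CE.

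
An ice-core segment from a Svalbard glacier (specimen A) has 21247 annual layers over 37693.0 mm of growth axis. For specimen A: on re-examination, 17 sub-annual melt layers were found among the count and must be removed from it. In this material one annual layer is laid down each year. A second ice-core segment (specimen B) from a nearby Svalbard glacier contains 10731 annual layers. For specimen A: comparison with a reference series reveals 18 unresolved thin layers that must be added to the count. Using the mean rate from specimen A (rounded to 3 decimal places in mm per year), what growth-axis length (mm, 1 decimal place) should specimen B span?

Specimen A: true annual layer count = 21247 − 17 + 18 = 21248.
A: Mean rate = 37693.0 mm / 21248 years ≈ 1.774 mm per year.
For B, 1.774 mm/year × 10731 years = 19036.8 mm.

19036.8 mm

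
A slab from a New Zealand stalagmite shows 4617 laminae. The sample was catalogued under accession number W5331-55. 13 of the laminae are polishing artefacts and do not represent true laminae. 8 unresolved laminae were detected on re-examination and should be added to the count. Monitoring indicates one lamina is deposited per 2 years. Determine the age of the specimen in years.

Correcting the raw count gives 4617 − 13 + 8 = 4612 true laminae.
Multiplying by 2 years per lamina: 4612 × 2 = 9224 years.

9224 years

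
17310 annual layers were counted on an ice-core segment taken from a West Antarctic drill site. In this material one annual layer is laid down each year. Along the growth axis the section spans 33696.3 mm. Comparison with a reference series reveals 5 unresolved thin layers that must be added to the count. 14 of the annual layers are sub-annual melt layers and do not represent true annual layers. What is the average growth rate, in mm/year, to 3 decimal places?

1.948 mm/year

Correcting the raw count gives 17310 − 14 + 5 = 17301 true annual layers.
Extension rate ≈ 33696.3 / 17301 = 1.948 mm/year.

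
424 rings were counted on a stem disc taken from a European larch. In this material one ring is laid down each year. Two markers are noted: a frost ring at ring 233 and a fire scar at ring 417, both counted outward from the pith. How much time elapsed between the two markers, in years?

417 − 233 = 184 rings lie between the two events.
One ring per year makes the interval 184 years.

184 years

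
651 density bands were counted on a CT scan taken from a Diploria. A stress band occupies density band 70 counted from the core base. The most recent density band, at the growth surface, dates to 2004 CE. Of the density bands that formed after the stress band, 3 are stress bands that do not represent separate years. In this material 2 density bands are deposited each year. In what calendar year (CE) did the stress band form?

1715 CE

651 − 70 = 581 density bands lie beyond the stress band toward the growth surface.
Excluding 3 false density bands: 581 − 3 = 578.
Dividing by 2 density bands per year: 578 / 2 = 289 years.
Counting back 289 years from 2004 CE places the stress band in 2004 − 289 = 1715 CE.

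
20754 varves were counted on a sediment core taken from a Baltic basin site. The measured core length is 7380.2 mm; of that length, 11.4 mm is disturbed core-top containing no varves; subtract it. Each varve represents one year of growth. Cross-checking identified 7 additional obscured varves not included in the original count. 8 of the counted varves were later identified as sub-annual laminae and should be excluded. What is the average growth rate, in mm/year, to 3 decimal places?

True varve count = 20754 − 8 + 7 = 20753.
Removing the 11.4 mm offcut leaves 7380.2 − 11.4 = 7368.8 mm.
Extension rate ≈ 7368.8 / 20753 = 0.355 mm/year.

0.355 mm/year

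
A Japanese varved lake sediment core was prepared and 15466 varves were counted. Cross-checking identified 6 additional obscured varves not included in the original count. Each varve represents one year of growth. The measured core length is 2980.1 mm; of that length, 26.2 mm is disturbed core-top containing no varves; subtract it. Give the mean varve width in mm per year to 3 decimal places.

0.191 mm per year

True varve count = 15466 + 6 = 15472.
Net length = 2980.1 − 26.2 = 2953.9 mm.
Extension rate ≈ 2953.9 / 15472 = 0.191 mm per year.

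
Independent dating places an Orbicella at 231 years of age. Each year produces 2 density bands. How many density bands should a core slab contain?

With 2 density bands per year, 231 years would produce 231 × 2 = 462 density bands.
So 462 density bands should be present.

462 density bands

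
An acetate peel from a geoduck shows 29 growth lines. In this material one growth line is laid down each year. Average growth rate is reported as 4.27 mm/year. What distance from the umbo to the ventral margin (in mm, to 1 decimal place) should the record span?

29 years of growth are recorded.
Predicted length = 4.27 mm/year × 29 years = 123.8 mm.

123.8 mm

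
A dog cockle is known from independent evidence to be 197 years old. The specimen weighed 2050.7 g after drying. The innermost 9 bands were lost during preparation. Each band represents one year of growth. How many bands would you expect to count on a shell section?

At one band per year, 197 years correspond to 197 bands.
Less the 9 uncaptured bands: 197 − 9 = 188.

188 bands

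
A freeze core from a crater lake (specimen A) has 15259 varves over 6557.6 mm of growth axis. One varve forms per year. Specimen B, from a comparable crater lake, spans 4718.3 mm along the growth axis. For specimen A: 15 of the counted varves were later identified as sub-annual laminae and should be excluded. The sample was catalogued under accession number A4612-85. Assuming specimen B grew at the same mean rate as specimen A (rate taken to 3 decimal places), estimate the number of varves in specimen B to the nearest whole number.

Specimen A: adjusted count: 15259 − 15 = 15244 varves.
A: Extension rate ≈ 6557.6 / 15244 = 0.430 mm per year.
For B, 4718.3 / 0.430 = 10972.79 years ≈ 10973 varves.

10973 varves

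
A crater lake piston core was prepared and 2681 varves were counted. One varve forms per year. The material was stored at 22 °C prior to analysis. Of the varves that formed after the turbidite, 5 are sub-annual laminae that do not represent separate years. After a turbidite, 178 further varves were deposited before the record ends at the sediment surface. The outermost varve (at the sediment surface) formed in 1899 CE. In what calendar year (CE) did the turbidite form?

178 varves post-date the turbidite.
178 − 5 false = 173 true varves after the turbidite.
1899 − 173 = 1726 CE.

1726 CE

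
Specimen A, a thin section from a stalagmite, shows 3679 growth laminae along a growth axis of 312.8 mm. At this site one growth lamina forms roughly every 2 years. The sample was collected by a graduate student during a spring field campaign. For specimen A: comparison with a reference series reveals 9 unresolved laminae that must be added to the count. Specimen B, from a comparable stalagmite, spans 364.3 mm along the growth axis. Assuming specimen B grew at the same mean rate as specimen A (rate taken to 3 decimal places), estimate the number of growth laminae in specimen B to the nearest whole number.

Specimen A: true growth lamina count = 3679 + 9 = 3688.
Specimen A: 3688 growth laminae at 2 years each span 3688 × 2 = 7376 years.
A: 312.8 mm over 7376 years gives 312.8 / 7376 ≈ 0.042 mm/year.
For B, 364.3 / 0.042 = 8673.81 years; at 2 years per growth lamina that is 8673.81 / 2 ≈ 4337 growth laminae.

4337 growth laminae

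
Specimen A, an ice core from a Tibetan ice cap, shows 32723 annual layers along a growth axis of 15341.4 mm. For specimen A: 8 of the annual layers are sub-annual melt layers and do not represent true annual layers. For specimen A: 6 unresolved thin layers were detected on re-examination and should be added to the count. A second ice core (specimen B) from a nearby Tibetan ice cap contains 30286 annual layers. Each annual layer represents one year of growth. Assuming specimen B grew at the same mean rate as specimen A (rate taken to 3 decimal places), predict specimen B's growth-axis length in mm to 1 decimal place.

Specimen A: correcting the raw count gives 32723 − 8 + 6 = 32721 true annual layers.
A: Extension rate ≈ 15341.4 / 32721 = 0.469 mm/year.
B's length ≈ 0.469 × 30286 = 14204.1 mm.

14204.1 mm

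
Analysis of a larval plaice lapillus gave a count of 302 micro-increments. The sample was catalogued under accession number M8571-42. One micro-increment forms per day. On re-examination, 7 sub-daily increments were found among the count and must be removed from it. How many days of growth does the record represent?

After corrections the count is 302 − 7 = 295 micro-increments.
At one micro-increment per day, that is 295 days.

295 days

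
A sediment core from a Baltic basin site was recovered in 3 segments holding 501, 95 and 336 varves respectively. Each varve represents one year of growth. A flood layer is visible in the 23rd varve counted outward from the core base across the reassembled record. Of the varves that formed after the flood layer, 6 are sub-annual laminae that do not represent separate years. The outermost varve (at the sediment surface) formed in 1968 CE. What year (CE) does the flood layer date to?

1065 CE

Total varves = 501 + 95 + 336 = 932.
The flood layer sits at varve 23 from the core base, so 932 − 23 = 909 varves formed after it.
Removing the 6 false varves leaves 909 − 6 = 903 true varves beyond the flood layer.
The varve at the sediment surface is 1968 CE, so the flood layer dates to 1968 − 903 = 1065 CE.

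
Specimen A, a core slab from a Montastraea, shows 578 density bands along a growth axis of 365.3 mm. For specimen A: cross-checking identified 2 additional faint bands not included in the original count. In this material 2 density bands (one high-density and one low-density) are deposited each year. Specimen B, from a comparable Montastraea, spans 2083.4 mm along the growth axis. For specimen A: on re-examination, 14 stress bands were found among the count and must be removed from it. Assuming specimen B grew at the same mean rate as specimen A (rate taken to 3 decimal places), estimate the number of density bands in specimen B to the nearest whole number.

Specimen A: correcting the raw count gives 578 − 14 + 2 = 566 true density bands.
Specimen A: dividing by 2 density bands per year: 566 / 2 = 283 years.
A: Mean rate = 365.3 mm / 283 years ≈ 1.291 mm per year.
Specimen B: 2083.4 mm / 1.291 mm per year = 1613.79 years; at 2 density bands per year that is 1613.79 × 2 ≈ 3228 density bands.

3228 density bands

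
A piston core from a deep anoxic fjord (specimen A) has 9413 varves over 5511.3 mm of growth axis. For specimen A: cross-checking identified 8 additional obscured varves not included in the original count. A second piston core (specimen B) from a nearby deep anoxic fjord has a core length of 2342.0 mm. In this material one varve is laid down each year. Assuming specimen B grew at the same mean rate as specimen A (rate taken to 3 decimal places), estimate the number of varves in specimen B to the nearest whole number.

4003 varves

Specimen A: adjusted count: 9413 + 8 = 9421 varves.
A: Extension rate ≈ 5511.3 / 9421 = 0.585 mm/year.
For B, 2342.0 / 0.585 = 4003.42 years ≈ 4003 varves.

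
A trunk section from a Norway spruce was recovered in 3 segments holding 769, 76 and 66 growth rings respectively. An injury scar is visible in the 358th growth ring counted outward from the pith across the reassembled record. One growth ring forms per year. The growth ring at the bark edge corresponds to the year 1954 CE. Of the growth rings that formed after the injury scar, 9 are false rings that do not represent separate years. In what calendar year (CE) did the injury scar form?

1410 CE

Total growth rings = 769 + 76 + 66 = 911.
Between growth ring 358 and the bark edge there are 911 − 358 = 553 growth rings.
Removing the 9 false growth rings leaves 553 − 9 = 544 true growth rings beyond the injury scar.
1954 − 544 = 1410 CE.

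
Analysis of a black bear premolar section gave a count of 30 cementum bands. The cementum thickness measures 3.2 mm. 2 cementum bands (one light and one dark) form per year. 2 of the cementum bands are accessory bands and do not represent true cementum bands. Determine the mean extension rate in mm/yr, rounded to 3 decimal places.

0.229 mm/yr

Correcting the raw count gives 30 − 2 = 28 true cementum bands.
With 2 cementum bands per year, 28 / 2 = 14 years.
Extension rate ≈ 3.2 / 14 = 0.229 mm/yr.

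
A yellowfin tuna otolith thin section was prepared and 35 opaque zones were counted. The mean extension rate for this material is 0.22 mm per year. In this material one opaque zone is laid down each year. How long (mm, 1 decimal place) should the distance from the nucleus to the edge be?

7.7 mm

The record spans 35 years at 0.22 mm per year.
Length ≈ 0.22 × 35 = 7.7 mm.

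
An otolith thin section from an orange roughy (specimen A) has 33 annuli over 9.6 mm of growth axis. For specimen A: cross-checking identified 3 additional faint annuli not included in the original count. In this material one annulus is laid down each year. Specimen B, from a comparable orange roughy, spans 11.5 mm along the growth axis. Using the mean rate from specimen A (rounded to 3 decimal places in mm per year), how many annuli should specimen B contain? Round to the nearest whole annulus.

Specimen A: adjusted count: 33 + 3 = 36 annuli.
A: 9.6 mm over 36 years gives 9.6 / 36 ≈ 0.267 mm/year.
Specimen B: 11.5 mm / 0.267 mm per year = 43.07 years ≈ 43 annuli.

43 annuli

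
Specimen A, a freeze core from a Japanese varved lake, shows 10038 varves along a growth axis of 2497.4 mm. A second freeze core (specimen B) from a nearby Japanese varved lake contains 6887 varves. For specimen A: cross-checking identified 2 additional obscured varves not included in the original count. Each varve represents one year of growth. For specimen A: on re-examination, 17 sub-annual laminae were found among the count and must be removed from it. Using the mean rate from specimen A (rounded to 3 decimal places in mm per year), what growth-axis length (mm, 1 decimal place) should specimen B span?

1714.9 mm

Specimen A: correcting the raw count gives 10038 − 17 + 2 = 10023 true varves.
A: Extension rate ≈ 2497.4 / 10023 = 0.249 mm/year.
Length of B = 0.249 × 6887 = 1714.9 mm.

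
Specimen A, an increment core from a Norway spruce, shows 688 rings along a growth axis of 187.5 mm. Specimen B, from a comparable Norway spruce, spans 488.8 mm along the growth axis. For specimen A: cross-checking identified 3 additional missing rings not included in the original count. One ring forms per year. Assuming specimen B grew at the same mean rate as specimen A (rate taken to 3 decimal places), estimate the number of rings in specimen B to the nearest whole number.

1804 rings

Specimen A: true ring count = 688 + 3 = 691.
A: Extension rate ≈ 187.5 / 691 = 0.271 mm/year.
For B, 488.8 / 0.271 = 1803.69 years ≈ 1804 rings.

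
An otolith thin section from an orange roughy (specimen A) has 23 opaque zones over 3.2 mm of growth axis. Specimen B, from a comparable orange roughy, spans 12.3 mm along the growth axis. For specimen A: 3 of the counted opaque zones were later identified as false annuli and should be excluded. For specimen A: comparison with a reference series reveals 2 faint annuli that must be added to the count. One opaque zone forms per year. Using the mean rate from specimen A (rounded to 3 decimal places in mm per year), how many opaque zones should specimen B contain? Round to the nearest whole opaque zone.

Specimen A: after corrections the count is 23 − 3 + 2 = 22 opaque zones.
A: 3.2 mm over 22 years gives 3.2 / 22 ≈ 0.145 mm/yr.
Specimen B: 12.3 mm / 0.145 mm per year = 84.83 years ≈ 85 opaque zones.

85 opaque zones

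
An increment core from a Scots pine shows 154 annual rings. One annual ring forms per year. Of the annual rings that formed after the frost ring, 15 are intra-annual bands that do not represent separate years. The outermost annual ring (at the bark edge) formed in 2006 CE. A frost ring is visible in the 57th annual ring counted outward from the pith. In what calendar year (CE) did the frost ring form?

1924 CE

154 − 57 = 97 annual rings lie beyond the frost ring toward the bark edge.
Excluding 15 false annual rings: 97 − 15 = 82.
2006 − 82 = 1924 CE.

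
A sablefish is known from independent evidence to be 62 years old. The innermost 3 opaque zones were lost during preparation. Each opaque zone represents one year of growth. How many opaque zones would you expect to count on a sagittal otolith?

At one opaque zone per year, 62 years correspond to 62 opaque zones.
Subtracting the 3 opaque zones not captured gives 62 − 3 = 59 opaque zones in the record.

59 opaque zones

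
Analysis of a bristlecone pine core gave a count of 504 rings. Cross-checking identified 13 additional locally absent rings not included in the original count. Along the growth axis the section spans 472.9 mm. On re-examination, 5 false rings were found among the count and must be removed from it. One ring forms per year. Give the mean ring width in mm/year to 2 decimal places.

After corrections the count is 504 − 5 + 13 = 512 rings.
472.9 mm over 512 years gives 472.9 / 512 ≈ 0.92 mm/year.

0.92 mm/year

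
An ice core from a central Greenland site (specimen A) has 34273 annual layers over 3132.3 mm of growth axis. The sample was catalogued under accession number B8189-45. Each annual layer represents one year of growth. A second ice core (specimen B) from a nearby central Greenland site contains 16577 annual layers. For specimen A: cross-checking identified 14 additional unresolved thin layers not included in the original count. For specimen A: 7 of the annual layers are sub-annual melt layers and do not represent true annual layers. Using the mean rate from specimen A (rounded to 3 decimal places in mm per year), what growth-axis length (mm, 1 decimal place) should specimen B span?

1508.5 mm

Specimen A: correcting the raw count gives 34273 − 7 + 14 = 34280 true annual layers.
A: 3132.3 mm over 34280 years gives 3132.3 / 34280 ≈ 0.091 mm/yr.
Length of B = 0.091 × 16577 = 1508.5 mm.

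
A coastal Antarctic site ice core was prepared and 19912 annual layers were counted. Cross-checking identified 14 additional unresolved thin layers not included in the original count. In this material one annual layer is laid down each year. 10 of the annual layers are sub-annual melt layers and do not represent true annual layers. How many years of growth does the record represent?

19916 years

Adjusted count: 19912 − 10 + 14 = 19916 annual layers.
One annual layer per year makes the duration 19916 years.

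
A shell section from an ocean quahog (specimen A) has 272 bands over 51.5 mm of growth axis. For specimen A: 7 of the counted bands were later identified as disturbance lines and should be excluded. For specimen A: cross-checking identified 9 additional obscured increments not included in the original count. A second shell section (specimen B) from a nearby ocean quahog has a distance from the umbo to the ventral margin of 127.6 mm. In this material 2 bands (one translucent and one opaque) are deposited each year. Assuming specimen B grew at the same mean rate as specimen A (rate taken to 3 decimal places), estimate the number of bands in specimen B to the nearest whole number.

Specimen A: correcting the raw count gives 272 − 7 + 9 = 274 true bands.
Specimen A: 274 bands at 2 per year is 274 / 2 = 137 years.
A: 51.5 mm over 137 years gives 51.5 / 137 ≈ 0.376 mm per year.
Specimen B: 127.6 mm / 0.376 mm per year = 339.36 years; at 2 bands per year that is 339.36 × 2 ≈ 679 bands.

679 bands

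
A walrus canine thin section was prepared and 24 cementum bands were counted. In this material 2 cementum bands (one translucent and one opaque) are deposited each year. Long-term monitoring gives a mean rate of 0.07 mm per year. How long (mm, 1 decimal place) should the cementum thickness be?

0.8 mm

24 cementum bands at 2 per year is 24 / 2 = 12 years.
12 years at 0.07 mm/year gives 0.07 × 12 = 0.8 mm.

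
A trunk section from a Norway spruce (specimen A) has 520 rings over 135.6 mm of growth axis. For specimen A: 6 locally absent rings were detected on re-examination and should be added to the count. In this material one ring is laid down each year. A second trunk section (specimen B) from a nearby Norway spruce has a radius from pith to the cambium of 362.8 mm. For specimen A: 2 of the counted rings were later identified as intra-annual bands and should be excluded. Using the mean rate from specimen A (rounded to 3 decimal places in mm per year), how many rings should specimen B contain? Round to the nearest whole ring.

Specimen A: adjusted count: 520 − 2 + 6 = 524 rings.
A: 135.6 mm over 524 years gives 135.6 / 524 ≈ 0.259 mm/year.
B spans 362.8 / 0.259 = 1400.77 years ≈ 1401 rings.

1401 rings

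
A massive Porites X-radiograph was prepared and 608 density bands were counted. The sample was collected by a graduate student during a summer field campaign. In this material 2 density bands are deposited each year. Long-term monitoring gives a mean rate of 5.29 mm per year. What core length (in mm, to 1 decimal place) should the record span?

With 2 density bands per year, 608 / 2 = 304 years.
Length ≈ 5.29 × 304 = 1608.2 mm.

1608.2 mm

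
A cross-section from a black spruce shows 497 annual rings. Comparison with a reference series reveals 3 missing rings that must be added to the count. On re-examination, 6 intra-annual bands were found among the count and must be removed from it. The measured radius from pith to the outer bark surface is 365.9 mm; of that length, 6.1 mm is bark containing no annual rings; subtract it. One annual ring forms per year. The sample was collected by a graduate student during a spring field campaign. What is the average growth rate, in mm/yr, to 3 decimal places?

0.728 mm/yr

Correcting the raw count gives 497 − 6 + 3 = 494 true annual rings.
The growth record spans 365.9 − 6.1 = 359.8 mm.
Extension rate ≈ 359.8 / 494 = 0.728 mm/yr.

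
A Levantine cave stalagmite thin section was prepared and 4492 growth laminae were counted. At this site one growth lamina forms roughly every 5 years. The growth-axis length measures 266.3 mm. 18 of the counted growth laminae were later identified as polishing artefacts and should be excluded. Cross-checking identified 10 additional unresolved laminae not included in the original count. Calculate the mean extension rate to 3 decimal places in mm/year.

0.012 mm/year

After corrections the count is 4492 − 18 + 10 = 4484 growth laminae.
Multiplying by 5 years per growth lamina: 4484 × 5 = 22420 years.
Mean rate = 266.3 mm / 22420 years ≈ 0.012 mm/year.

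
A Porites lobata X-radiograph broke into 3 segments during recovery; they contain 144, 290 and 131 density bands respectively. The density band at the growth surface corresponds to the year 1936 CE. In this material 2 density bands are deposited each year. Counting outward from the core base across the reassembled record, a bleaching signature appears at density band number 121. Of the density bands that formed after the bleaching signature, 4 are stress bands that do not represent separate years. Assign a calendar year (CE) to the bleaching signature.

1716 CE

Total density bands = 144 + 290 + 131 = 565.
The bleaching signature sits at density band 121 from the core base, so 565 − 121 = 444 density bands formed after it.
Removing the 4 false density bands leaves 444 − 4 = 440 true density bands beyond the bleaching signature.
With 2 density bands per year, 440 / 2 = 220 years.
Counting back 220 years from 1936 CE places the bleaching signature in 1936 − 220 = 1716 CE.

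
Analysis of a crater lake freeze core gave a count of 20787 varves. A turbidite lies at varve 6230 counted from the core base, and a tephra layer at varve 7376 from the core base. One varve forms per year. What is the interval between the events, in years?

Separation: 7376 − 6230 = 1146 varves.
At one varve per year, 1146 years elapsed between them.

1146 years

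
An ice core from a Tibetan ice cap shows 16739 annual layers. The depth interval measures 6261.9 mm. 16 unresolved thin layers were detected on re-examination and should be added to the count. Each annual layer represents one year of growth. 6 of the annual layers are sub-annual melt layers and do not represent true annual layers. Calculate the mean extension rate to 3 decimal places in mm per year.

0.374 mm per year

After corrections the count is 16739 − 6 + 16 = 16749 annual layers.
6261.9 mm over 16749 years gives 6261.9 / 16749 ≈ 0.374 mm per year.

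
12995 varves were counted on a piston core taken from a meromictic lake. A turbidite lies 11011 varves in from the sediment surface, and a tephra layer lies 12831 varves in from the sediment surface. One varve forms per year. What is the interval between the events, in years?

1820 yr

12831 − 11011 = 1820 varves lie between the two events.
That is 1820 years at one varve per year.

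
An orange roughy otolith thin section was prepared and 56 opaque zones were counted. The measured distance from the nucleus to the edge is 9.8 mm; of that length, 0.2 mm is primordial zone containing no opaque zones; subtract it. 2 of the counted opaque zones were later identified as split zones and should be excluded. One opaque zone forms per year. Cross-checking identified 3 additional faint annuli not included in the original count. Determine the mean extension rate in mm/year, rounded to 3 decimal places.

True opaque zone count = 56 − 2 + 3 = 57.
Removing the 0.2 mm offcut leaves 9.8 − 0.2 = 9.6 mm.
Extension rate ≈ 9.6 / 57 = 0.168 mm/year.

0.168 mm/year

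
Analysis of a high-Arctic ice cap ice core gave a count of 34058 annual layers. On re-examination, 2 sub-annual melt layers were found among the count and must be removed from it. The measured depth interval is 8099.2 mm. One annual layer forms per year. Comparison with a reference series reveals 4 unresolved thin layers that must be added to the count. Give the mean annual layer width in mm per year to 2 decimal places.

Adjusted count: 34058 − 2 + 4 = 34060 annual layers.
Extension rate ≈ 8099.2 / 34060 = 0.24 mm per year.

0.24 mm per year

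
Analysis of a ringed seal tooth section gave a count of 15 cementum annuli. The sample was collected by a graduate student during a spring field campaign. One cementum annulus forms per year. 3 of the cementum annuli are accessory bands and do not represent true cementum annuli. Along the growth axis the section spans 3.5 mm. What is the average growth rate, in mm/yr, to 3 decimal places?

After corrections the count is 15 − 3 = 12 cementum annuli.
Mean rate = 3.5 mm / 12 years ≈ 0.292 mm/yr.

0.292 mm/yr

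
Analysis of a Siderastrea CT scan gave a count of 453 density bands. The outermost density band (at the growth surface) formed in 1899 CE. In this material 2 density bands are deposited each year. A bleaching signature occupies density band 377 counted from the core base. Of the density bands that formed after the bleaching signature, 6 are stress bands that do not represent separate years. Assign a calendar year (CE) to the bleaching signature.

453 − 377 = 76 density bands lie beyond the bleaching signature toward the growth surface.
76 − 6 false = 70 true density bands after the bleaching signature.
70 density bands at 2 per year is 70 / 2 = 35 years.
1899 − 35 = 1864 CE.

1864 CE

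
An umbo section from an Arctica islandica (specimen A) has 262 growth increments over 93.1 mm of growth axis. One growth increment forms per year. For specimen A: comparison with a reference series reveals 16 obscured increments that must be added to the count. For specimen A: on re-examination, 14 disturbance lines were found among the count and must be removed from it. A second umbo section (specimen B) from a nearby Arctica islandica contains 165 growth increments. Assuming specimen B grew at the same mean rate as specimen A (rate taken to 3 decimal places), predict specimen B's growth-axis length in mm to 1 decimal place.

58.2 mm

Specimen A: correcting the raw count gives 262 − 14 + 16 = 264 true growth increments.
A: 93.1 mm over 264 years gives 93.1 / 264 ≈ 0.353 mm/yr.
For B, 0.353 mm/year × 165 years = 58.2 mm.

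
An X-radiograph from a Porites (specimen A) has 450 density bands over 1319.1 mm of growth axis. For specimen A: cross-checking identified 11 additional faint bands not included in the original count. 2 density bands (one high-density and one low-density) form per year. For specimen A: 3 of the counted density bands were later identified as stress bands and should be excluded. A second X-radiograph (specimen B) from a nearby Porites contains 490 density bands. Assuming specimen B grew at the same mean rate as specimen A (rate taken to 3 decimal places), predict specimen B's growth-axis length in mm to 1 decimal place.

Specimen A: after corrections the count is 450 − 3 + 11 = 458 density bands.
Specimen A: dividing by 2 density bands per year: 458 / 2 = 229 years.
A: Mean rate = 1319.1 mm / 229 years ≈ 5.760 mm/year.
Specimen B: 490 density bands at 2 per year is 490 / 2 = 245 years. B's length ≈ 5.760 × 245 = 1411.2 mm.

1411.2 mm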